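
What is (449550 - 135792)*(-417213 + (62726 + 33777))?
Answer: -100625328180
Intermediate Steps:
(449550 - 135792)*(-417213 + (62726 + 33777)) = 313758*(-417213 + 96503) = 313758*(-320710) = -100625328180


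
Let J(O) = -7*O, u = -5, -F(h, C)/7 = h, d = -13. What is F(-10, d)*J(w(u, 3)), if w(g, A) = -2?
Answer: 980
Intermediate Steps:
F(h, C) = -7*h
F(-10, d)*J(w(u, 3)) = (-7*(-10))*(-7*(-2)) = 70*14 = 980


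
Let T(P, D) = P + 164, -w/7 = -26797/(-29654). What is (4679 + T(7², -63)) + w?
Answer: 144879789/29654 ≈ 4885.7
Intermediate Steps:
w = -187579/29654 (w = -(-187579)/(-29654) = -(-187579)*(-1)/29654 = -7*26797/29654 = -187579/29654 ≈ -6.3256)
T(P, D) = 164 + P
(4679 + T(7², -63)) + w = (4679 + (164 + 7²)) - 187579/29654 = (4679 + (164 + 49)) - 187579/29654 = (4679 + 213) - 187579/29654 = 4892 - 187579/29654 = 144879789/29654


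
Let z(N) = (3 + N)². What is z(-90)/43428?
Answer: 2523/14476 ≈ 0.17429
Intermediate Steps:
z(-90)/43428 = (3 - 90)²/43428 = (-87)²*(1/43428) = 7569*(1/43428) = 2523/14476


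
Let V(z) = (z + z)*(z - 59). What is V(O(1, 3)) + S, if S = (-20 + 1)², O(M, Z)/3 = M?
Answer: 25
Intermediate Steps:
O(M, Z) = 3*M
S = 361 (S = (-19)² = 361)
V(z) = 2*z*(-59 + z) (V(z) = (2*z)*(-59 + z) = 2*z*(-59 + z))
V(O(1, 3)) + S = 2*(3*1)*(-59 + 3*1) + 361 = 2*3*(-59 + 3) + 361 = 2*3*(-56) + 361 = -336 + 361 = 25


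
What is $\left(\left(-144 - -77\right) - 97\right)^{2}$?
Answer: $26896$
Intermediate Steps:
$\left(\left(-144 - -77\right) - 97\right)^{2} = \left(\left(-144 + 77\right) - 97\right)^{2} = \left(-67 - 97\right)^{2} = \left(-164\right)^{2} = 26896$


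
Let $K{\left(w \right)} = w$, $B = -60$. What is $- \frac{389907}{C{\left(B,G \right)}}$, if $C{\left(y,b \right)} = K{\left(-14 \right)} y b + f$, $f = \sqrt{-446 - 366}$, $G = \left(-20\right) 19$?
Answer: $\frac{4444939800}{3638880029} + \frac{55701 i \sqrt{203}}{7277760058} \approx 1.2215 + 0.00010905 i$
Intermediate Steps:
$G = -380$
$f = 2 i \sqrt{203}$ ($f = \sqrt{-812} = 2 i \sqrt{203} \approx 28.496 i$)
$C{\left(y,b \right)} = - 14 b y + 2 i \sqrt{203}$ ($C{\left(y,b \right)} = - 14 y b + 2 i \sqrt{203} = - 14 b y + 2 i \sqrt{203}$)
$- \frac{389907}{C{\left(B,G \right)}} = - \frac{389907}{\left(-14\right) \left(-380\right) \left(-60\right) + 2 i \sqrt{203}} = - \frac{389907}{-319200 + 2 i \sqrt{203}}$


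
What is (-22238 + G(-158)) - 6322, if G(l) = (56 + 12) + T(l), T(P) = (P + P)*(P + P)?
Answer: 71364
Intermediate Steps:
T(P) = 4*P² (T(P) = (2*P)*(2*P) = 4*P²)
G(l) = 68 + 4*l² (G(l) = (56 + 12) + 4*l² = 68 + 4*l²)
(-22238 + G(-158)) - 6322 = (-22238 + (68 + 4*(-158)²)) - 6322 = (-22238 + (68 + 4*24964)) - 6322 = (-22238 + (68 + 99856)) - 6322 = (-22238 + 99924) - 6322 = 77686 - 6322 = 71364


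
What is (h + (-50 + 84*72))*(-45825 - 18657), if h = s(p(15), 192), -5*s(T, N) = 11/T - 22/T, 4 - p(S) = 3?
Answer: -1934524482/5 ≈ -3.8691e+8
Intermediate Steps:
p(S) = 1 (p(S) = 4 - 1*3 = 4 - 3 = 1)
s(T, N) = 11/(5*T) (s(T, N) = -(11/T - 22/T)/5 = -(-11)/(5*T) = 11/(5*T))
h = 11/5 (h = (11/5)/1 = (11/5)*1 = 11/5 ≈ 2.2000)
(h + (-50 + 84*72))*(-45825 - 18657) = (11/5 + (-50 + 84*72))*(-45825 - 18657) = (11/5 + (-50 + 6048))*(-64482) = (11/5 + 5998)*(-64482) = (30001/5)*(-64482) = -1934524482/5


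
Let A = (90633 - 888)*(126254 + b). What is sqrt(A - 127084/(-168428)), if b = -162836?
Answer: I*sqrt(5820848658770792413)/42107 ≈ 57298.0*I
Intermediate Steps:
A = -3283051590 (A = (90633 - 888)*(126254 - 162836) = 89745*(-36582) = -3283051590)
sqrt(A - 127084/(-168428)) = sqrt(-3283051590 - 127084/(-168428)) = sqrt(-3283051590 - 127084*(-1/168428)) = sqrt(-3283051590 + 31771/42107) = sqrt(-138239453268359/42107) = I*sqrt(5820848658770792413)/42107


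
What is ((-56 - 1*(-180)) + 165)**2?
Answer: 83521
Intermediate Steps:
((-56 - 1*(-180)) + 165)**2 = ((-56 + 180) + 165)**2 = (124 + 165)**2 = 289**2 = 83521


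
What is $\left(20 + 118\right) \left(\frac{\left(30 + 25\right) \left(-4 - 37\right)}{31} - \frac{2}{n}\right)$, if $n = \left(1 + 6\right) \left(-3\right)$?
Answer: $- \frac{2175478}{217} \approx -10025.0$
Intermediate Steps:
$n = -21$ ($n = 7 \left(-3\right) = -21$)
$\left(20 + 118\right) \left(\frac{\left(30 + 25\right) \left(-4 - 37\right)}{31} - \frac{2}{n}\right) = \left(20 + 118\right) \left(\frac{\left(30 + 25\right) \left(-4 - 37\right)}{31} - \frac{2}{-21}\right) = 138 \left(55 \left(-41\right) \frac{1}{31} - - \frac{2}{21}\right) = 138 \left(\left(-2255\right) \frac{1}{31} + \frac{2}{21}\right) = 138 \left(- \frac{2255}{31} + \frac{2}{21}\right) = 138 \left(- \frac{47293}{651}\right) = - \frac{2175478}{217}$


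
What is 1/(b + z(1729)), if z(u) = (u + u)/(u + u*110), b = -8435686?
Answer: -111/936361144 ≈ -1.1854e-7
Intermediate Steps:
z(u) = 2/111 (z(u) = (2*u)/(u + 110*u) = (2*u)/((111*u)) = (2*u)*(1/(111*u)) = 2/111)
1/(b + z(1729)) = 1/(-8435686 + 2/111) = 1/(-936361144/111) = -111/936361144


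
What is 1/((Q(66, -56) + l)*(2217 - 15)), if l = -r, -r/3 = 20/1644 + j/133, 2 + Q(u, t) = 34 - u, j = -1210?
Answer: -18221/2457782118 ≈ -7.4136e-6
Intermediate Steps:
Q(u, t) = 32 - u (Q(u, t) = -2 + (34 - u) = 32 - u)
r = 496645/18221 (r = -3*(20/1644 - 1210/133) = -3*(20*(1/1644) - 1210*1/133) = -3*(5/411 - 1210/133) = -3*(-496645/54663) = 496645/18221 ≈ 27.257)
l = -496645/18221 (l = -1*496645/18221 = -496645/18221 ≈ -27.257)
1/((Q(66, -56) + l)*(2217 - 15)) = 1/(((32 - 1*66) - 496645/18221)*(2217 - 15)) = 1/(((32 - 66) - 496645/18221)*2202) = 1/((-34 - 496645/18221)*2202) = 1/(-1116159/18221*2202) = 1/(-2457782118/18221) = -18221/2457782118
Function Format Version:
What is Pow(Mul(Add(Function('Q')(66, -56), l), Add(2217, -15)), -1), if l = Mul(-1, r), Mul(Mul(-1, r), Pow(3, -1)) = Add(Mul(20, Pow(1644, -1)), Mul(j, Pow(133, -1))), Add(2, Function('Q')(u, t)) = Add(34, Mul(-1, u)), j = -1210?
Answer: Rational(-18221, 2457782118) ≈ -7.4136e-6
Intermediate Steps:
Function('Q')(u, t) = Add(32, Mul(-1, u)) (Function('Q')(u, t) = Add(-2, Add(34, Mul(-1, u))) = Add(32, Mul(-1, u)))
r = Rational(496645, 18221) (r = Mul(-3, Add(Mul(20, Pow(1644, -1)), Mul(-1210, Pow(133, -1)))) = Mul(-3, Add(Mul(20, Rational(1, 1644)), Mul(-1210, Rational(1, 133)))) = Mul(-3, Add(Rational(5, 411), Rational(-1210, 133))) = Mul(-3, Rational(-496645, 54663)) = Rational(496645, 18221) ≈ 27.257)
l = Rational(-496645, 18221) (l = Mul(-1, Rational(496645, 18221)) = Rational(-496645, 18221) ≈ -27.257)
Pow(Mul(Add(Function('Q')(66, -56), l), Add(2217, -15)), -1) = Pow(Mul(Add(Add(32, Mul(-1, 66)), Rational(-496645, 18221)), Add(2217, -15)), -1) = Pow(Mul(Add(Add(32, -66), Rational(-496645, 18221)), 2202), -1) = Pow(Mul(Add(-34, Rational(-496645, 18221)), 2202), -1) = Pow(Mul(Rational(-1116159, 18221), 2202), -1) = Pow(Rational(-2457782118, 18221), -1) = Rational(-18221, 2457782118)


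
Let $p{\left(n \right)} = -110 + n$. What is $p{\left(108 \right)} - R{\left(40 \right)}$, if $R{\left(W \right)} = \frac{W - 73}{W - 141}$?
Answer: $- \frac{235}{101} \approx -2.3267$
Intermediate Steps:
$R{\left(W \right)} = \frac{-73 + W}{-141 + W}$
$p{\left(108 \right)} - R{\left(40 \right)} = \left(-110 + 108\right) - \frac{-73 + 40}{-141 + 40} = -2 - \frac{1}{-101} \left(-33\right) = -2 - \left(- \frac{1}{101}\right) \left(-33\right) = -2 - \frac{33}{101} = - \frac{235}{101}$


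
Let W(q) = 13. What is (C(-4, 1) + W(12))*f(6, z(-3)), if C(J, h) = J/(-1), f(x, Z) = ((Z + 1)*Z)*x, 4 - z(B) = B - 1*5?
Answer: 15912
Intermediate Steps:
z(B) = 9 - B (z(B) = 4 - (B - 1*5) = 4 - (B - 5) = 4 - (-5 + B) = 4 + (5 - B) = 9 - B)
f(x, Z) = Z*x*(1 + Z) (f(x, Z) = ((1 + Z)*Z)*x = (Z*(1 + Z))*x = Z*x*(1 + Z))
C(J, h) = -J (C(J, h) = J*(-1) = -J)
(C(-4, 1) + W(12))*f(6, z(-3)) = (-1*(-4) + 13)*((9 - 1*(-3))*6*(1 + (9 - 1*(-3)))) = (4 + 13)*((9 + 3)*6*(1 + (9 + 3))) = 17*(12*6*(1 + 12)) = 17*(12*6*13) = 17*936 = 15912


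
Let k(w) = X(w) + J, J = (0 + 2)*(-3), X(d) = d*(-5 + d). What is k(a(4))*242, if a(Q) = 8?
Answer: 4356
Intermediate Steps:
J = -6 (J = 2*(-3) = -6)
k(w) = -6 + w*(-5 + w) (k(w) = w*(-5 + w) - 6 = -6 + w*(-5 + w))
k(a(4))*242 = (-6 + 8*(-5 + 8))*242 = (-6 + 8*3)*242 = (-6 + 24)*242 = 18*242 = 4356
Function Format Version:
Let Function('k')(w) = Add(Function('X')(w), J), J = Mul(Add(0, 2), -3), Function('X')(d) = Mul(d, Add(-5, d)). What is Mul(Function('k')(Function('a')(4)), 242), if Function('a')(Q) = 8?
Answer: 4356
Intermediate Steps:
J = -6 (J = Mul(2, -3) = -6)
Function('k')(w) = Add(-6, Mul(w, Add(-5, w))) (Function('k')(w) = Add(Mul(w, Add(-5, w)), -6) = Add(-6, Mul(w, Add(-5, w))))
Mul(Function('k')(Function('a')(4)), 242) = Mul(Add(-6, Mul(8, Add(-5, 8))), 242) = Mul(Add(-6, Mul(8, 3)), 242) = Mul(Add(-6, 24), 242) = Mul(18, 242) = 4356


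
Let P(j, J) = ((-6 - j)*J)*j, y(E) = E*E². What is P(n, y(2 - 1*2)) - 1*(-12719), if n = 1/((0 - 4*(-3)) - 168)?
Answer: 12719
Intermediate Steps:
y(E) = E³
n = -1/156 (n = 1/((0 + 12) - 168) = 1/(12 - 168) = 1/(-156) = -1/156 ≈ -0.0064103)
P(j, J) = J*j*(-6 - j) (P(j, J) = (J*(-6 - j))*j = J*j*(-6 - j))
P(n, y(2 - 1*2)) - 1*(-12719) = -1*(2 - 1*2)³*(-1/156)*(6 - 1/156) - 1*(-12719) = -1*(2 - 2)³*(-1/156)*935/156 + 12719 = -1*0³*(-1/156)*935/156 + 12719 = -1*0*(-1/156)*935/156 + 12719 = 0 + 12719 = 12719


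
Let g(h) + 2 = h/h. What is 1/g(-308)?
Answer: -1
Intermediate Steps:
g(h) = -1 (g(h) = -2 + h/h = -2 + 1 = -1)
1/g(-308) = 1/(-1) = -1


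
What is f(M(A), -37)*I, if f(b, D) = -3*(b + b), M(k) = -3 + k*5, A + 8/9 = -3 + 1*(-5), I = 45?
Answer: 12810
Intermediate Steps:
A = -80/9 (A = -8/9 + (-3 + 1*(-5)) = -8/9 + (-3 - 5) = -8/9 - 8 = -80/9 ≈ -8.8889)
M(k) = -3 + 5*k
f(b, D) = -6*b
f(M(A), -37)*I = -6*(-3 + 5*(-80/9))*45 = -6*(-3 - 400/9)*45 = -6*(-427/9)*45 = (854/3)*45 = 12810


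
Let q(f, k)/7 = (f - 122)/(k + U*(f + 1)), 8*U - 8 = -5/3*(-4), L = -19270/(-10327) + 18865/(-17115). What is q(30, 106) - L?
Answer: -23280896321/4933755231 ≈ -4.7187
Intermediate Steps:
L = 3856777/5049903 (L = -19270*(-1/10327) + 18865*(-1/17115) = 19270/10327 - 539/489 = 3856777/5049903 ≈ 0.76373)
U = 11/6 (U = 1 + (-5/3*(-4))/8 = 1 + (1/8)*(20/3) = 1 + 5/6 = 11/6 ≈ 1.8333)
q(f, k) = 7*(-122 + f)/(11/6 + k + 11*f/6) (q(f, k) = 7*((f - 122)/(k + 11*(f + 1)/6)) = 7*((-122 + f)/(k + 11*(1 + f)/6)) = 7*((-122 + f)/(k + (11/6 + 11*f/6))) = 7*((-122 + f)/(11/6 + k + 11*f/6)) = 7*(-122 + f)/(11/6 + k + 11*f/6))
q(30, 106) - L = 42*(-122 + 30)/(11 + 6*106 + 11*30) - 1*3856777/5049903 = 42*(-92)/(11 + 636 + 330) - 3856777/5049903 = 42*(-92)/977 - 3856777/5049903 = 42*(1/977)*(-92) - 3856777/5049903 = -3864/977 - 3856777/5049903 = -23280896321/4933755231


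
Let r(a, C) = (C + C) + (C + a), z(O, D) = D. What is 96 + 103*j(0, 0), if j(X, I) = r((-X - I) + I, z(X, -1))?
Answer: -213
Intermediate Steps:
r(a, C) = a + 3*C (r(a, C) = 2*C + (C + a) = a + 3*C)
j(X, I) = -3 - X (j(X, I) = ((-X - I) + I) + 3*(-1) = ((-I - X) + I) - 3 = -X - 3 = -3 - X)
96 + 103*j(0, 0) = 96 + 103*(-3 - 1*0) = 96 + 103*(-3 + 0) = 96 + 103*(-3) = 96 - 309 = -213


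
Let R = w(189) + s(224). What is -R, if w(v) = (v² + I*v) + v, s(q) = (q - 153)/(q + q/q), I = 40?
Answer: -9780821/225 ≈ -43470.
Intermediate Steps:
s(q) = (-153 + q)/(1 + q) (s(q) = (-153 + q)/(q + 1) = (-153 + q)/(1 + q))
w(v) = v² + 41*v (w(v) = (v² + 40*v) + v = v² + 41*v)
R = 9780821/225 (R = 189*(41 + 189) + (-153 + 224)/(1 + 224) = 189*230 + 71/225 = 43470 + (1/225)*71 = 43470 + 71/225 = 9780821/225 ≈ 43470.)
-R = -1*9780821/225 = -9780821/225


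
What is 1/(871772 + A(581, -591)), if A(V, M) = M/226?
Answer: 226/197019881 ≈ 1.1471e-6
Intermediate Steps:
A(V, M) = M/226 (A(V, M) = M*(1/226) = M/226)
1/(871772 + A(581, -591)) = 1/(871772 + (1/226)*(-591)) = 1/(871772 - 591/226) = 1/(197019881/226) = 226/197019881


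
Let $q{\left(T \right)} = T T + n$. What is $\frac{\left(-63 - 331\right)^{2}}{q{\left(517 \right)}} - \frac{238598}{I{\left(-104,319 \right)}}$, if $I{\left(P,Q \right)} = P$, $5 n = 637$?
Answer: $\frac{79776453439}{34764132} \approx 2294.8$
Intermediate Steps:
$n = \frac{637}{5}$ ($n = \frac{1}{5} \cdot 637 = \frac{637}{5} \approx 127.4$)
$q{\left(T \right)} = \frac{637}{5} + T^{2}$ ($q{\left(T \right)} = T T + \frac{637}{5} = T^{2} + \frac{637}{5} = \frac{637}{5} + T^{2}$)
$\frac{\left(-63 - 331\right)^{2}}{q{\left(517 \right)}} - \frac{238598}{I{\left(-104,319 \right)}} = \frac{\left(-63 - 331\right)^{2}}{\frac{637}{5} + 517^{2}} - \frac{238598}{-104} = \frac{\left(-394\right)^{2}}{\frac{637}{5} + 267289} - - \frac{119299}{52} = \frac{155236}{\frac{1337082}{5}} + \frac{119299}{52} = 155236 \cdot \frac{5}{1337082} + \frac{119299}{52} = \frac{388090}{668541} + \frac{119299}{52} = \frac{79776453439}{34764132}$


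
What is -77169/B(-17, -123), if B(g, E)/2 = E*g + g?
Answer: -77169/4148 ≈ -18.604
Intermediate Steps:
B(g, E) = 2*g + 2*E*g (B(g, E) = 2*(E*g + g) = 2*(g + E*g) = 2*g + 2*E*g)
-77169/B(-17, -123) = -77169*(-1/(34*(1 - 123))) = -77169/(2*(-17)*(-122)) = -77169/4148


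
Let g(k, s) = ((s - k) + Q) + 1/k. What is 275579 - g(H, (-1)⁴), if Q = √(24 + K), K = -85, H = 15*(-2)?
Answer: 8266441/30 - I*√61 ≈ 2.7555e+5 - 7.8102*I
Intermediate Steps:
H = -30
Q = I*√61 (Q = √(24 - 85) = √(-61) = I*√61 ≈ 7.8102*I)
g(k, s) = s + 1/k - k + I*√61 (g(k, s) = ((s - k) + I*√61) + 1/k = (s - k + I*√61) + 1/k = s + 1/k - k + I*√61)
275579 - g(H, (-1)⁴) = 275579 - ((-1)⁴ + 1/(-30) - 1*(-30) + I*√61) = 275579 - (1 - 1/30 + 30 + I*√61) = 275579 - (929/30 + I*√61) = 275579 + (-929/30 - I*√61) = 8266441/30 - I*√61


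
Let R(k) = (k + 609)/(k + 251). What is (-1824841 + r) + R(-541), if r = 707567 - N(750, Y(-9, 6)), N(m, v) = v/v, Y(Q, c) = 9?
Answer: -162004909/145 ≈ -1.1173e+6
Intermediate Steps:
R(k) = (609 + k)/(251 + k)
N(m, v) = 1
r = 707566 (r = 707567 - 1*1 = 707567 - 1 = 707566)
(-1824841 + r) + R(-541) = (-1824841 + 707566) + (609 - 541)/(251 - 541) = -1117275 + 68/(-290) = -1117275 - 1/290*68 = -1117275 - 34/145 = -162004909/145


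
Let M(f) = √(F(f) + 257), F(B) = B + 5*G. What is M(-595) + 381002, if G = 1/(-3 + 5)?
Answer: 381002 + I*√1342/2 ≈ 3.81e+5 + 18.317*I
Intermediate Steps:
G = ½ (G = 1/2 = ½ ≈ 0.50000)
F(B) = 5/2 + B (F(B) = B + 5*(½) = B + 5/2 = 5/2 + B)
M(f) = √(519/2 + f) (M(f) = √((5/2 + f) + 257) = √(519/2 + f))
M(-595) + 381002 = √(1038 + 4*(-595))/2 + 381002 = √(1038 - 2380)/2 + 381002 = √(-1342)/2 + 381002 = (I*√1342)/2 + 381002 = I*√1342/2 + 381002 = 381002 + I*√1342/2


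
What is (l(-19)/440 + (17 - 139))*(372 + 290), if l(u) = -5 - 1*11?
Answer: -4443344/55 ≈ -80788.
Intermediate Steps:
l(u) = -16 (l(u) = -5 - 11 = -16)
(l(-19)/440 + (17 - 139))*(372 + 290) = (-16/440 + (17 - 139))*(372 + 290) = (-16*1/440 - 122)*662 = (-2/55 - 122)*662 = -6712/55*662 = -4443344/55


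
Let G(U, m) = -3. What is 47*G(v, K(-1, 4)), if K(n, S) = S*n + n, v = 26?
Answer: -141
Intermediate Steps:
K(n, S) = n + S*n
47*G(v, K(-1, 4)) = 47*(-3) = -141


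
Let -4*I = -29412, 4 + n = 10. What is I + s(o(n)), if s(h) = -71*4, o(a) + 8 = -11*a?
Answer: 7069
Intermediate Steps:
n = 6 (n = -4 + 10 = 6)
o(a) = -8 - 11*a
s(h) = -284
I = 7353 (I = -¼*(-29412) = 7353)
I + s(o(n)) = 7353 - 284 = 7069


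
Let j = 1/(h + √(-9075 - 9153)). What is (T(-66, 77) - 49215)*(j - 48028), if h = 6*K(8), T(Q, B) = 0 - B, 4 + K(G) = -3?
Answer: 281720157267/119 + 12323*I*√93/357 ≈ 2.3674e+9 + 332.88*I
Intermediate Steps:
K(G) = -7 (K(G) = -4 - 3 = -7)
T(Q, B) = -B
h = -42 (h = 6*(-7) = -42)
j = 1/(-42 + 14*I*√93) (j = 1/(-42 + √(-9075 - 9153)) = 1/(-42 + √(-18228)) = 1/(-42 + 14*I*√93) ≈ -0.0021008 - 0.0067533*I)
(T(-66, 77) - 49215)*(j - 48028) = (-1*77 - 49215)*((-1/476 - I*√93/1428) - 48028) = (-77 - 49215)*(-22861329/476 - I*√93/1428) = -49292*(-22861329/476 - I*√93/1428) = 281720157267/119 + 12323*I*√93/357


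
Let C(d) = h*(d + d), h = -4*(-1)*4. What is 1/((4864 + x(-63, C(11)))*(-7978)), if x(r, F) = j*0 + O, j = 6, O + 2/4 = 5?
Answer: -1/38840893 ≈ -2.5746e-8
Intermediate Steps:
O = 9/2 (O = -1/2 + 5 = 9/2 ≈ 4.5000)
h = 16 (h = 4*4 = 16)
C(d) = 32*d (C(d) = 16*(d + d) = 16*(2*d) = 32*d)
x(r, F) = 9/2 (x(r, F) = 6*0 + 9/2 = 0 + 9/2 = 9/2)
1/((4864 + x(-63, C(11)))*(-7978)) = 1/((4864 + 9/2)*(-7978)) = -1/7978/(9737/2) = (2/9737)*(-1/7978) = -1/38840893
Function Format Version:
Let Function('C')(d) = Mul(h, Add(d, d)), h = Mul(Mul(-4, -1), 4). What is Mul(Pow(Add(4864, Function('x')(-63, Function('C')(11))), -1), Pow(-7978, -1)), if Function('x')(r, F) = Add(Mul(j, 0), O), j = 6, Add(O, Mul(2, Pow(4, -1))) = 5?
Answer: Rational(-1, 38840893) ≈ -2.5746e-8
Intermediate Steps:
O = Rational(9, 2) (O = Add(Rational(-1, 2), 5) = Rational(9, 2) ≈ 4.5000)
h = 16 (h = Mul(4, 4) = 16)
Function('C')(d) = Mul(32, d) (Function('C')(d) = Mul(16, Add(d, d)) = Mul(16, Mul(2, d)) = Mul(32, d))
Function('x')(r, F) = Rational(9, 2) (Function('x')(r, F) = Add(Mul(6, 0), Rational(9, 2)) = Add(0, Rational(9, 2)) = Rational(9, 2))
Mul(Pow(Add(4864, Function('x')(-63, Function('C')(11))), -1), Pow(-7978, -1)) = Mul(Pow(Add(4864, Rational(9, 2)), -1), Pow(-7978, -1)) = Mul(Pow(Rational(9737, 2), -1), Rational(-1, 7978)) = Mul(Rational(2, 9737), Rational(-1, 7978)) = Rational(-1, 38840893)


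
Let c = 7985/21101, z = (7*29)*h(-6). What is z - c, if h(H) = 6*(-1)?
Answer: -25709003/21101 ≈ -1218.4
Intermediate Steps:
h(H) = -6
z = -1218 (z = (7*29)*(-6) = 203*(-6) = -1218)
c = 7985/21101 (c = 7985*(1/21101) = 7985/21101 ≈ 0.37842)
z - c = -1218 - 1*7985/21101 = -1218 - 7985/21101 = -25709003/21101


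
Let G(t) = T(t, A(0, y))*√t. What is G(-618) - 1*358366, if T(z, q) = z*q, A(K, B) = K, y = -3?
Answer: -358366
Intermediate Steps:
T(z, q) = q*z
G(t) = 0 (G(t) = (0*t)*√t = 0*√t = 0)
G(-618) - 1*358366 = 0 - 1*358366 = 0 - 358366 = -358366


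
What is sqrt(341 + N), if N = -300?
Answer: sqrt(41) ≈ 6.4031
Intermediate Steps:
sqrt(341 + N) = sqrt(341 - 300) = sqrt(41)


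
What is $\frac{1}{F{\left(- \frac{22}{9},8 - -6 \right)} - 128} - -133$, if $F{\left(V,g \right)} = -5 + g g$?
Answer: $\frac{8380}{63} \approx 133.02$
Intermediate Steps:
$F{\left(V,g \right)} = -5 + g^{2}$
$\frac{1}{F{\left(- \frac{22}{9},8 - -6 \right)} - 128} - -133 = \frac{1}{\left(-5 + \left(8 - -6\right)^{2}\right) - 128} - -133 = \frac{1}{\left(-5 + \left(8 + 6\right)^{2}\right) - 128} + 133 = \frac{1}{\left(-5 + 14^{2}\right) - 128} + 133 = \frac{1}{\left(-5 + 196\right) - 128} + 133 = \frac{1}{191 - 128} + 133 = \frac{1}{63} + 133 = \frac{8380}{63}$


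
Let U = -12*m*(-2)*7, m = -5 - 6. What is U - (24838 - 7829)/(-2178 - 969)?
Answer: -5798647/3147 ≈ -1842.6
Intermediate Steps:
m = -11
U = -1848 (U = -12*(-11*(-2))*7 = -264*7 = -12*154 = -1848)
U - (24838 - 7829)/(-2178 - 969) = -1848 - (24838 - 7829)/(-2178 - 969) = -1848 - 17009/(-3147) = -1848 - 17009*(-1)/3147 = -1848 - 1*(-17009/3147) = -1848 + 17009/3147 = -5798647/3147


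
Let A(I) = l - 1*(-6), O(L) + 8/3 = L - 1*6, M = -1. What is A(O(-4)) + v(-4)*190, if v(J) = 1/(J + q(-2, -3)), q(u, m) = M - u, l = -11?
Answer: -205/3 ≈ -68.333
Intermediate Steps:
q(u, m) = -1 - u
O(L) = -26/3 + L (O(L) = -8/3 + (L - 1*6) = -8/3 + (L - 6) = -8/3 + (-6 + L) = -26/3 + L)
A(I) = -5 (A(I) = -11 - 1*(-6) = -11 + 6 = -5)
v(J) = 1/(1 + J) (v(J) = 1/(J + (-1 - 1*(-2))) = 1/(J + (-1 + 2)) = 1/(J + 1) = 1/(1 + J))
A(O(-4)) + v(-4)*190 = -5 + 190/(1 - 4) = -5 + 190/(-3) = -5 - ⅓*190 = -5 - 190/3 = -205/3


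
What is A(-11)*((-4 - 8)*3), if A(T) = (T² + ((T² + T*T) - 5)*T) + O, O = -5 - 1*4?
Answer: 89820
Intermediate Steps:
O = -9 (O = -5 - 4 = -9)
A(T) = -9 + T² + T*(-5 + 2*T²) (A(T) = (T² + ((T² + T*T) - 5)*T) - 9 = (T² + ((T² + T²) - 5)*T) - 9 = (T² + (2*T² - 5)*T) - 9 = (T² + (-5 + 2*T²)*T) - 9 = (T² + T*(-5 + 2*T²)) - 9 = -9 + T² + T*(-5 + 2*T²))
A(-11)*((-4 - 8)*3) = (-9 + (-11)² - 5*(-11) + 2*(-11)³)*((-4 - 8)*3) = (-9 + 121 + 55 + 2*(-1331))*(-12*3) = (-9 + 121 + 55 - 2662)*(-36) = -2495*(-36) = 89820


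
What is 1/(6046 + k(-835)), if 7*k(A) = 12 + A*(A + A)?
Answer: 7/1436784 ≈ 4.8720e-6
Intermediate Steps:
k(A) = 12/7 + 2*A²/7 (k(A) = (12 + A*(A + A))/7 = (12 + A*(2*A))/7 = (12 + 2*A²)/7 = 12/7 + 2*A²/7)
1/(6046 + k(-835)) = 1/(6046 + (12/7 + (2/7)*(-835)²)) = 1/(6046 + (12/7 + (2/7)*697225)) = 1/(6046 + (12/7 + 1394450/7)) = 1/(6046 + 1394462/7) = 1/(1436784/7) = 7/1436784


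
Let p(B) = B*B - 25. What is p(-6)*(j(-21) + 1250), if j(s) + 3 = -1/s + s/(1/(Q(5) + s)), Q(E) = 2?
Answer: 380237/21 ≈ 18107.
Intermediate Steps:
p(B) = -25 + B² (p(B) = B² - 25 = -25 + B²)
j(s) = -3 - 1/s + s*(2 + s) (j(s) = -3 + (-1/s + s/(1/(2 + s))) = -3 + (-1/s + s*(2 + s)) = -3 - 1/s + s*(2 + s))
p(-6)*(j(-21) + 1250) = (-25 + (-6)²)*((-3 + (-21)² - 1/(-21) + 2*(-21)) + 1250) = (-25 + 36)*((-3 + 441 - 1*(-1/21) - 42) + 1250) = 11*((-3 + 441 + 1/21 - 42) + 1250) = 11*(8317/21 + 1250) = 11*(34567/21) = 380237/21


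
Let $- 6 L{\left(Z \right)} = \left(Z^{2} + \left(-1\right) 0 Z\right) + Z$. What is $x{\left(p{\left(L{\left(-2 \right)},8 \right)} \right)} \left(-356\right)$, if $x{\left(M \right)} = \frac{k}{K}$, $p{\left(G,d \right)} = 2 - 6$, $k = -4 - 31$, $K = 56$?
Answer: $\frac{445}{2} \approx 222.5$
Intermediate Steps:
$L{\left(Z \right)} = - \frac{Z}{6} - \frac{Z^{2}}{6}$ ($L{\left(Z \right)} = - \frac{\left(Z^{2} + \left(-1\right) 0 Z\right) + Z}{6} = - \frac{\left(Z^{2} + 0 Z\right) + Z}{6} = - \frac{\left(Z^{2} + 0\right) + Z}{6} = - \frac{Z^{2} + Z}{6} = - \frac{Z + Z^{2}}{6} = - \frac{Z}{6} - \frac{Z^{2}}{6}$)
$k = -35$
$p{\left(G,d \right)} = -4$
$x{\left(M \right)} = - \frac{5}{8}$ ($x{\left(M \right)} = - \frac{35}{56} = \left(-35\right) \frac{1}{56} = - \frac{5}{8}$)
$x{\left(p{\left(L{\left(-2 \right)},8 \right)} \right)} \left(-356\right) = \left(- \frac{5}{8}\right) \left(-356\right) = \frac{445}{2}$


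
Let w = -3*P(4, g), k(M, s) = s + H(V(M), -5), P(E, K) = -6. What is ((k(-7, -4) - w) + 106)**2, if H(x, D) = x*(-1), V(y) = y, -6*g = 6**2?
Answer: 8281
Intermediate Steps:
g = -6 (g = -1/6*6**2 = -1/6*36 = -6)
H(x, D) = -x
k(M, s) = s - M
w = 18 (w = -3*(-6) = 18)
((k(-7, -4) - w) + 106)**2 = (((-4 - 1*(-7)) - 1*18) + 106)**2 = (((-4 + 7) - 18) + 106)**2 = ((3 - 18) + 106)**2 = (-15 + 106)**2 = 91**2 = 8281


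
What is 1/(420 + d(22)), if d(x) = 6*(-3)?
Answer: 1/402 ≈ 0.0024876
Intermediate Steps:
d(x) = -18
1/(420 + d(22)) = 1/(420 - 18) = 1/402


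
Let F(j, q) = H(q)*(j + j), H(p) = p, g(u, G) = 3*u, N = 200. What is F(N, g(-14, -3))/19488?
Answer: -25/29 ≈ -0.86207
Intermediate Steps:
F(j, q) = 2*j*q (F(j, q) = q*(j + j) = q*(2*j) = 2*j*q)
F(N, g(-14, -3))/19488 = (2*200*(3*(-14)))/19488 = (2*200*(-42))*(1/19488) = -16800*1/19488 = -25/29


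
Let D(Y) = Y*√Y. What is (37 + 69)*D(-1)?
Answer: -106*I ≈ -106.0*I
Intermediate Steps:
D(Y) = Y^(3/2)
(37 + 69)*D(-1) = (37 + 69)*(-1)^(3/2) = 106*(-I) = -106*I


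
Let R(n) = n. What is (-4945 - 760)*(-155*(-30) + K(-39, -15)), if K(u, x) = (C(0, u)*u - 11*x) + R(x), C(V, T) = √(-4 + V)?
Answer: -27384000 + 444990*I ≈ -2.7384e+7 + 4.4499e+5*I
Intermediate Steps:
K(u, x) = -10*x + 2*I*u (K(u, x) = (√(-4 + 0)*u - 11*x) + x = (√(-4)*u - 11*x) + x = ((2*I)*u - 11*x) + x = (2*I*u - 11*x) + x = (-11*x + 2*I*u) + x = -10*x + 2*I*u)
(-4945 - 760)*(-155*(-30) + K(-39, -15)) = (-4945 - 760)*(-155*(-30) + (-10*(-15) + 2*I*(-39))) = -5705*(4650 + (150 - 78*I)) = -5705*(4800 - 78*I) = -27384000 + 444990*I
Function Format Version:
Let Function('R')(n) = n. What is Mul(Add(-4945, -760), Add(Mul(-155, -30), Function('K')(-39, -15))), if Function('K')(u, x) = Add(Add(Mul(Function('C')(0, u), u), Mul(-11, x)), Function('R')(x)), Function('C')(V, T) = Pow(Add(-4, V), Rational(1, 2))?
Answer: Add(-27384000, Mul(444990, I)) ≈ Add(-2.7384e+7, Mul(4.4499e+5, I))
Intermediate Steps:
Function('K')(u, x) = Add(Mul(-10, x), Mul(2, I, u)) (Function('K')(u, x) = Add(Add(Mul(Pow(Add(-4, 0), Rational(1, 2)), u), Mul(-11, x)), x) = Add(Add(Mul(Pow(-4, Rational(1, 2)), u), Mul(-11, x)), x) = Add(Add(Mul(Mul(2, I), u), Mul(-11, x)), x) = Add(Add(Mul(2, I, u), Mul(-11, x)), x) = Add(Add(Mul(-11, x), Mul(2, I, u)), x) = Add(Mul(-10, x), Mul(2, I, u)))
Mul(Add(-4945, -760), Add(Mul(-155, -30), Function('K')(-39, -15))) = Mul(Add(-4945, -760), Add(Mul(-155, -30), Add(Mul(-10, -15), Mul(2, I, -39)))) = Mul(-5705, Add(4650, Add(150, Mul(-78, I)))) = Mul(-5705, Add(4800, Mul(-78, I))) = Add(-27384000, Mul(444990, I))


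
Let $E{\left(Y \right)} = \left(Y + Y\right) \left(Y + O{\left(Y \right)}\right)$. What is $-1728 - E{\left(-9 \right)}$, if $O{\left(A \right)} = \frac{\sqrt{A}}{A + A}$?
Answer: $-1890 - 3 i \approx -1890.0 - 3.0 i$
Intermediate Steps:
$O{\left(A \right)} = \frac{1}{2 \sqrt{A}}$ ($O{\left(A \right)} = \frac{\sqrt{A}}{2 A} = \frac{1}{2 A} \sqrt{A} = \frac{1}{2 \sqrt{A}}$)
$E{\left(Y \right)} = 2 Y \left(Y + \frac{1}{2 \sqrt{Y}}\right)$ ($E{\left(Y \right)} = \left(Y + Y\right) \left(Y + \frac{1}{2 \sqrt{Y}}\right) = 2 Y \left(Y + \frac{1}{2 \sqrt{Y}}\right)$)
$-1728 - E{\left(-9 \right)} = -1728 - \left(\sqrt{-9} + 2 \left(-9\right)^{2}\right) = -1728 - \left(3 i + 2 \cdot 81\right) = -1728 - \left(3 i + 162\right) = -1728 - \left(162 + 3 i\right) = -1890 - 3 i$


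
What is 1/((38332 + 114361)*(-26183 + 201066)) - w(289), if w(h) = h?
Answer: -7717285466590/26703409919 ≈ -289.00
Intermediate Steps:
1/((38332 + 114361)*(-26183 + 201066)) - w(289) = 1/((38332 + 114361)*(-26183 + 201066)) - 1*289 = 1/(152693*174883) - 289 = 1/26703409919 - 289 = -7717285466590/26703409919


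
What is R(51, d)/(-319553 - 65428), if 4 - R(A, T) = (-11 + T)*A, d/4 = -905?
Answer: -185185/384981 ≈ -0.48102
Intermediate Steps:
d = -3620 (d = 4*(-905) = -3620)
R(A, T) = 4 - A*(-11 + T) (R(A, T) = 4 - (-11 + T)*A = 4 - A*(-11 + T))
R(51, d)/(-319553 - 65428) = (4 + 11*51 - 1*51*(-3620))/(-319553 - 65428) = (4 + 561 + 184620)/(-384981) = 185185*(-1/384981) = -185185/384981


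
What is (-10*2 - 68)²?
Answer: 7744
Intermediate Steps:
(-10*2 - 68)² = (-20 - 68)² = (-88)² = 7744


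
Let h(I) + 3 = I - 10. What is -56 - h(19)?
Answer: -62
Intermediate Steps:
h(I) = -13 + I (h(I) = -3 + (I - 10) = -3 + (-10 + I) = -13 + I)
-56 - h(19) = -56 - (-13 + 19) = -56 - 1*6 = -56 - 6 = -62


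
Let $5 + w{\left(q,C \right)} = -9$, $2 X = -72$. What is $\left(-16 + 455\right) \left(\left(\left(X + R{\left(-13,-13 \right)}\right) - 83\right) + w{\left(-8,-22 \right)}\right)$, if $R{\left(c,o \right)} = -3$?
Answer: $-59704$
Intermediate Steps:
$X = -36$ ($X = \frac{1}{2} \left(-72\right) = -36$)
$w{\left(q,C \right)} = -14$ ($w{\left(q,C \right)} = -5 - 9 = -14$)
$\left(-16 + 455\right) \left(\left(\left(X + R{\left(-13,-13 \right)}\right) - 83\right) + w{\left(-8,-22 \right)}\right) = \left(-16 + 455\right) \left(\left(\left(-36 - 3\right) - 83\right) - 14\right) = 439 \left(\left(-39 - 83\right) - 14\right) = 439 \left(-122 - 14\right) = 439 \left(-136\right) = -59704$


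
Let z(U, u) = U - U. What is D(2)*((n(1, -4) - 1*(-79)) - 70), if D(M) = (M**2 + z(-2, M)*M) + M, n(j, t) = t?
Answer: 30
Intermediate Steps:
z(U, u) = 0
D(M) = M + M**2 (D(M) = (M**2 + 0*M) + M = (M**2 + 0) + M = M**2 + M = M + M**2)
D(2)*((n(1, -4) - 1*(-79)) - 70) = (2*(1 + 2))*((-4 - 1*(-79)) - 70) = (2*3)*((-4 + 79) - 70) = 6*(75 - 70) = 6*5 = 30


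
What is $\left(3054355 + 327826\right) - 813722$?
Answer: $2568459$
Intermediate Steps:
$\left(3054355 + 327826\right) - 813722 = 3382181 - 813722 = 2568459$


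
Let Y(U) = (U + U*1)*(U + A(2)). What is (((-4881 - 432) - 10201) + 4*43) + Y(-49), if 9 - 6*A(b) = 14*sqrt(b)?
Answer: -10687 + 686*sqrt(2)/3 ≈ -10364.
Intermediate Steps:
A(b) = 3/2 - 7*sqrt(b)/3
Y(U) = 2*U*(3/2 + U - 7*sqrt(2)/3) (Y(U) = (U + U*1)*(U + (3/2 - 7*sqrt(2)/3)) = (U + U)*(3/2 + U - 7*sqrt(2)/3) = (2*U)*(3/2 + U - 7*sqrt(2)/3) = 2*U*(3/2 + U - 7*sqrt(2)/3))
(((-4881 - 432) - 10201) + 4*43) + Y(-49) = (((-4881 - 432) - 10201) + 4*43) + (1/3)*(-49)*(9 - 14*sqrt(2) + 6*(-49)) = ((-5313 - 10201) + 172) + (1/3)*(-49)*(9 - 14*sqrt(2) - 294) = (-15514 + 172) + (1/3)*(-49)*(-285 - 14*sqrt(2)) = -15342 + (4655 + 686*sqrt(2)/3) = -10687 + 686*sqrt(2)/3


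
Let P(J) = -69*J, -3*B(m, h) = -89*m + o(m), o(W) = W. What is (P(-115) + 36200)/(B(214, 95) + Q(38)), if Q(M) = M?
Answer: 132405/18946 ≈ 6.9885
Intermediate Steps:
B(m, h) = 88*m/3 (B(m, h) = -(-89*m + m)/3 = -(-88)*m/3 = 88*m/3)
(P(-115) + 36200)/(B(214, 95) + Q(38)) = (-69*(-115) + 36200)/((88/3)*214 + 38) = (7935 + 36200)/(18832/3 + 38) = 44135/(18946/3) = 44135*(3/18946) = 132405/18946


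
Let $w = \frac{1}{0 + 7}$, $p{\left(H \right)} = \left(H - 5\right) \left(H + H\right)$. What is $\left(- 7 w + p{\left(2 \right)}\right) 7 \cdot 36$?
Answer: $-3276$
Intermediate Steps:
$p{\left(H \right)} = 2 H \left(-5 + H\right)$ ($p{\left(H \right)} = \left(-5 + H\right) 2 H = 2 H \left(-5 + H\right)$)
$w = \frac{1}{7} \approx 0.14286$
$\left(- 7 w + p{\left(2 \right)}\right) 7 \cdot 36 = \left(\left(-7\right) \frac{1}{7} + 2 \cdot 2 \left(-5 + 2\right)\right) 7 \cdot 36 = \left(-1 + 2 \cdot 2 \left(-3\right)\right) 252 = \left(-1 - 12\right) 252 = \left(-13\right) 252 = -3276$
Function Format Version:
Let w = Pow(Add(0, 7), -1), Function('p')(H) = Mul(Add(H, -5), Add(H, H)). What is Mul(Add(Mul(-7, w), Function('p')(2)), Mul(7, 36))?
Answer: -3276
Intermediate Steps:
Function('p')(H) = Mul(2, H, Add(-5, H)) (Function('p')(H) = Mul(Add(-5, H), Mul(2, H)) = Mul(2, H, Add(-5, H)))
w = Rational(1, 7) (w = Pow(7, -1) = Rational(1, 7) ≈ 0.14286)
Mul(Add(Mul(-7, w), Function('p')(2)), Mul(7, 36)) = Mul(Add(Mul(-7, Rational(1, 7)), Mul(2, 2, Add(-5, 2))), Mul(7, 36)) = Mul(Add(-1, Mul(2, 2, -3)), 252) = Mul(Add(-1, -12), 252) = Mul(-13, 252) = -3276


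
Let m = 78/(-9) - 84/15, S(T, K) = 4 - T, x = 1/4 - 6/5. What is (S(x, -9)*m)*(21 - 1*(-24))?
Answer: -31779/10 ≈ -3177.9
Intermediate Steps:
x = -19/20 (x = 1*(¼) - 6*⅕ = ¼ - 6/5 = -19/20 ≈ -0.95000)
m = -214/15 (m = 78*(-⅑) - 84*1/15 = -26/3 - 28/5 = -214/15 ≈ -14.267)
(S(x, -9)*m)*(21 - 1*(-24)) = ((4 - 1*(-19/20))*(-214/15))*(21 - 1*(-24)) = ((4 + 19/20)*(-214/15))*(21 + 24) = ((99/20)*(-214/15))*45 = -3531/50*45 = -31779/10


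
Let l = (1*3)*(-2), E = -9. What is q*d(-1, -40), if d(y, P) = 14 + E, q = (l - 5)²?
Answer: 605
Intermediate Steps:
l = -6 (l = 3*(-2) = -6)
q = 121 (q = (-6 - 5)² = (-11)² = 121)
d(y, P) = 5 (d(y, P) = 14 - 9 = 5)
q*d(-1, -40) = 121*5 = 605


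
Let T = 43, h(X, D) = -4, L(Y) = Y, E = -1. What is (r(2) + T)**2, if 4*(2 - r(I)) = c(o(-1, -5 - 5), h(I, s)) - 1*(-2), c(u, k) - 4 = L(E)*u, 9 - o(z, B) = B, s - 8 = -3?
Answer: 37249/16 ≈ 2328.1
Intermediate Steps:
s = 5 (s = 8 - 3 = 5)
o(z, B) = 9 - B
c(u, k) = 4 - u
r(I) = 21/4 (r(I) = 2 - ((4 - (9 - (-5 - 5))) - 1*(-2))/4 = 2 - ((4 - (9 - 1*(-10))) + 2)/4 = 2 - ((4 - (9 + 10)) + 2)/4 = 2 - ((4 - 1*19) + 2)/4 = 2 - ((4 - 19) + 2)/4 = 2 - (-15 + 2)/4 = 2 - 1/4*(-13) = 2 + 13/4 = 21/4)
(r(2) + T)**2 = (21/4 + 43)**2 = (193/4)**2 = 37249/16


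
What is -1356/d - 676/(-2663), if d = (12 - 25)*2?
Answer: 1814302/34619 ≈ 52.408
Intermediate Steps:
d = -26 (d = -13*2 = -26)
-1356/d - 676/(-2663) = -1356/(-26) - 676/(-2663) = -1356*(-1/26) - 676*(-1/2663) = 678/13 + 676/2663 = 1814302/34619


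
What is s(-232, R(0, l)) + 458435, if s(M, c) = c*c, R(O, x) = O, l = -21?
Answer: 458435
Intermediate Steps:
s(M, c) = c²
s(-232, R(0, l)) + 458435 = 0² + 458435 = 0 + 458435 = 458435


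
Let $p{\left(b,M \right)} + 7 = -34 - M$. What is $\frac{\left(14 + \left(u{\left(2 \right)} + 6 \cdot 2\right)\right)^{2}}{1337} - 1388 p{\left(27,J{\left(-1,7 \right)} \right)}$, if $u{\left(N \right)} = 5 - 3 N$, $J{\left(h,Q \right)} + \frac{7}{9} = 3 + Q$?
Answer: $\frac{838807337}{12033} \approx 69709.0$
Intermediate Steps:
$J{\left(h,Q \right)} = \frac{20}{9} + Q$ ($J{\left(h,Q \right)} = - \frac{7}{9} + \left(3 + Q\right) = \frac{20}{9} + Q$)
$p{\left(b,M \right)} = -41 - M$ ($p{\left(b,M \right)} = -7 - \left(34 + M\right) = -41 - M$)
$\frac{\left(14 + \left(u{\left(2 \right)} + 6 \cdot 2\right)\right)^{2}}{1337} - 1388 p{\left(27,J{\left(-1,7 \right)} \right)} = \frac{\left(14 + \left(\left(5 - 6\right) + 6 \cdot 2\right)\right)^{2}}{1337} - 1388 \left(-41 - \left(\frac{20}{9} + 7\right)\right) = \left(14 + \left(\left(5 - 6\right) + 12\right)\right)^{2} \cdot \frac{1}{1337} - 1388 \left(-41 - \frac{83}{9}\right) = \left(14 + \left(-1 + 12\right)\right)^{2} \cdot \frac{1}{1337} - 1388 \left(-41 - \frac{83}{9}\right) = \left(14 + 11\right)^{2} \cdot \frac{1}{1337} - - \frac{627376}{9} = 25^{2} \cdot \frac{1}{1337} + \frac{627376}{9} = 625 \cdot \frac{1}{1337} + \frac{627376}{9} = \frac{625}{1337} + \frac{627376}{9} = \frac{838807337}{12033}$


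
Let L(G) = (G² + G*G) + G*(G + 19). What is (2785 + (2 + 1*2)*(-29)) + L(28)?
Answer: 5553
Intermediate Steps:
L(G) = 2*G² + G*(19 + G) (L(G) = (G² + G²) + G*(19 + G) = 2*G² + G*(19 + G))
(2785 + (2 + 1*2)*(-29)) + L(28) = (2785 + (2 + 1*2)*(-29)) + 28*(19 + 3*28) = (2785 + (2 + 2)*(-29)) + 28*(19 + 84) = (2785 + 4*(-29)) + 28*103 = (2785 - 116) + 2884 = 2669 + 2884 = 5553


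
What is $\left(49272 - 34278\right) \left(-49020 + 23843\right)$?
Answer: $-377503938$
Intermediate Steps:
$\left(49272 - 34278\right) \left(-49020 + 23843\right) = \left(49272 - 34278\right) \left(-25177\right) = 14994 \left(-25177\right) = -377503938$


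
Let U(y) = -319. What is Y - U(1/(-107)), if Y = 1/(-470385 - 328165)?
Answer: 254737449/798550 ≈ 319.00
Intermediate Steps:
Y = -1/798550 (Y = 1/(-798550) = -1/798550 ≈ -1.2523e-6)
Y - U(1/(-107)) = -1/798550 - 1*(-319) = -1/798550 + 319 = 254737449/798550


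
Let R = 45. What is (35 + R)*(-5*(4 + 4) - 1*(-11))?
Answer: -2320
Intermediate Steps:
(35 + R)*(-5*(4 + 4) - 1*(-11)) = (35 + 45)*(-5*(4 + 4) - 1*(-11)) = 80*(-5*8 + 11) = 80*(-40 + 11) = 80*(-29) = -2320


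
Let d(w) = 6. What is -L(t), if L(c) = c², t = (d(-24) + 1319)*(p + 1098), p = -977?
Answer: -25704105625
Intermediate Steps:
t = 160325 (t = (6 + 1319)*(-977 + 1098) = 1325*121 = 160325)
-L(t) = -1*160325² = -1*25704105625 = -25704105625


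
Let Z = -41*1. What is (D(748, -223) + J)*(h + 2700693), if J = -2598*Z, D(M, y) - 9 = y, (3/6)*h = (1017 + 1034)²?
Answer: 1181451494080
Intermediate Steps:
h = 8413202 (h = 2*(1017 + 1034)² = 2*2051² = 2*4206601 = 8413202)
Z = -41
D(M, y) = 9 + y
J = 106518 (J = -2598*(-41) = 106518)
(D(748, -223) + J)*(h + 2700693) = ((9 - 223) + 106518)*(8413202 + 2700693) = (-214 + 106518)*11113895 = 106304*11113895 = 1181451494080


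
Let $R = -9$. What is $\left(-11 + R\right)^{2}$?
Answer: $400$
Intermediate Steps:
$\left(-11 + R\right)^{2} = \left(-11 - 9\right)^{2} = \left(-20\right)^{2} = 400$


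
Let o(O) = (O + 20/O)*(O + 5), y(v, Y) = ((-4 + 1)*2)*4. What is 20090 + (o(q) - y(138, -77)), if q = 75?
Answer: 78406/3 ≈ 26135.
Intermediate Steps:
y(v, Y) = -24 (y(v, Y) = -3*2*4 = -6*4 = -24)
o(O) = (5 + O)*(O + 20/O) (o(O) = (O + 20/O)*(5 + O) = (5 + O)*(O + 20/O))
20090 + (o(q) - y(138, -77)) = 20090 + ((20 + 75**2 + 5*75 + 100/75) - 1*(-24)) = 20090 + ((20 + 5625 + 375 + 100*(1/75)) + 24) = 20090 + ((20 + 5625 + 375 + 4/3) + 24) = 20090 + (18064/3 + 24) = 20090 + 18136/3 = 78406/3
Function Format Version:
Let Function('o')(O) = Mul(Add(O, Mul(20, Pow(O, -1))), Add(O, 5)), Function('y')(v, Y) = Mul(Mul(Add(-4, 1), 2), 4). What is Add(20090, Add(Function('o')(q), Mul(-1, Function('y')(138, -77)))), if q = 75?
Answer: Rational(78406, 3) ≈ 26135.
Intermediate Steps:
Function('y')(v, Y) = -24 (Function('y')(v, Y) = Mul(Mul(-3, 2), 4) = Mul(-6, 4) = -24)
Function('o')(O) = Mul(Add(5, O), Add(O, Mul(20, Pow(O, -1)))) (Function('o')(O) = Mul(Add(O, Mul(20, Pow(O, -1))), Add(5, O)) = Mul(Add(5, O), Add(O, Mul(20, Pow(O, -1)))))
Add(20090, Add(Function('o')(q), Mul(-1, Function('y')(138, -77)))) = Add(20090, Add(Add(20, Pow(75, 2), Mul(5, 75), Mul(100, Pow(75, -1))), Mul(-1, -24))) = Add(20090, Add(Add(20, 5625, 375, Mul(100, Rational(1, 75))), 24)) = Add(20090, Add(Add(20, 5625, 375, Rational(4, 3)), 24)) = Add(20090, Add(Rational(18064, 3), 24)) = Add(20090, Rational(18136, 3)) = Rational(78406, 3)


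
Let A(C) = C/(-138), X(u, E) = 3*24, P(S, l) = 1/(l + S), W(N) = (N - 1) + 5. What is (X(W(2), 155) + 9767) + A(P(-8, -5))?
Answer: 17651167/1794 ≈ 9839.0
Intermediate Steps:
W(N) = 4 + N (W(N) = (-1 + N) + 5 = 4 + N)
P(S, l) = 1/(S + l)
X(u, E) = 72
A(C) = -C/138 (A(C) = C*(-1/138) = -C/138)
(X(W(2), 155) + 9767) + A(P(-8, -5)) = (72 + 9767) - 1/(138*(-8 - 5)) = 9839 - 1/138/(-13) = 9839 - 1/138*(-1/13) = 9839 + 1/1794 = 17651167/1794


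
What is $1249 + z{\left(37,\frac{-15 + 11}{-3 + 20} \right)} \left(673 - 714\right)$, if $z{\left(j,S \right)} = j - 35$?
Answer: $1167$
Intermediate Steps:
$z{\left(j,S \right)} = -35 + j$
$1249 + z{\left(37,\frac{-15 + 11}{-3 + 20} \right)} \left(673 - 714\right) = 1249 + \left(-35 + 37\right) \left(673 - 714\right) = 1249 + 2 \left(673 - 714\right) = 1249 + 2 \left(-41\right) = 1249 - 82 = 1167$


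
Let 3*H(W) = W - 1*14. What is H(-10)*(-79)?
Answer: 632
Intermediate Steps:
H(W) = -14/3 + W/3 (H(W) = (W - 1*14)/3 = (W - 14)/3 = (-14 + W)/3 = -14/3 + W/3)
H(-10)*(-79) = (-14/3 + (⅓)*(-10))*(-79) = (-14/3 - 10/3)*(-79) = -8*(-79) = 632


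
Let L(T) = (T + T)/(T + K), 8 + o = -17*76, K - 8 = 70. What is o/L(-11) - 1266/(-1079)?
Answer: 47004376/11869 ≈ 3960.3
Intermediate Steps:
K = 78 (K = 8 + 70 = 78)
o = -1300 (o = -8 - 17*76 = -8 - 1292 = -1300)
L(T) = 2*T/(78 + T) (L(T) = (T + T)/(T + 78) = (2*T)/(78 + T) = 2*T/(78 + T))
o/L(-11) - 1266/(-1079) = -1300/(2*(-11)/(78 - 11)) - 1266/(-1079) = -1300/(2*(-11)/67) - 1266*(-1/1079) = -1300/(2*(-11)*(1/67)) + 1266/1079 = -1300/(-22/67) + 1266/1079 = -1300*(-67/22) + 1266/1079 = 43550/11 + 1266/1079 = 47004376/11869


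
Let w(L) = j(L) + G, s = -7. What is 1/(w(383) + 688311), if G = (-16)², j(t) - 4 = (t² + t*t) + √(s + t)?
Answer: 981949/964223838225 - 2*√94/964223838225 ≈ 1.0184e-6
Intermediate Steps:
j(t) = 4 + √(-7 + t) + 2*t² (j(t) = 4 + ((t² + t*t) + √(-7 + t)) = 4 + ((t² + t²) + √(-7 + t)) = 4 + (2*t² + √(-7 + t)) = 4 + (√(-7 + t) + 2*t²) = 4 + √(-7 + t) + 2*t²)
G = 256
w(L) = 260 + √(-7 + L) + 2*L² (w(L) = (4 + √(-7 + L) + 2*L²) + 256 = 260 + √(-7 + L) + 2*L²)
1/(w(383) + 688311) = 1/((260 + √(-7 + 383) + 2*383²) + 688311) = 1/((260 + √376 + 2*146689) + 688311) = 1/((260 + 2*√94 + 293378) + 688311) = 1/((293638 + 2*√94) + 688311) = 1/(981949 + 2*√94)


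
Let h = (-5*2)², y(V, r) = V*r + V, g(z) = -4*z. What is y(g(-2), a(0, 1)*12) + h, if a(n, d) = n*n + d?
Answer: 204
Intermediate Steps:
a(n, d) = d + n² (a(n, d) = n² + d = d + n²)
y(V, r) = V + V*r
h = 100 (h = (-10)² = 100)
y(g(-2), a(0, 1)*12) + h = (-4*(-2))*(1 + (1 + 0²)*12) + 100 = 8*(1 + (1 + 0)*12) + 100 = 8*(1 + 1*12) + 100 = 8*(1 + 12) + 100 = 8*13 + 100 = 104 + 100 = 204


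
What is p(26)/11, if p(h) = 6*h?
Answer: 156/11 ≈ 14.182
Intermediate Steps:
p(26)/11 = (6*26)/11 = 156*(1/11) = 156/11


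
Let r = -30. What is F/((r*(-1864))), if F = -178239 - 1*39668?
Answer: -217907/55920 ≈ -3.8968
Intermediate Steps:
F = -217907 (F = -178239 - 39668 = -217907)
F/((r*(-1864))) = -217907/((-30*(-1864))) = -217907/55920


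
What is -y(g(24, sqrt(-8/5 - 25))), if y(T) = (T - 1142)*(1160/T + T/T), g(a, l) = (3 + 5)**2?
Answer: 82467/4 ≈ 20617.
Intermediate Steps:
g(a, l) = 64 (g(a, l) = 8**2 = 64)
y(T) = (1 + 1160/T)*(-1142 + T) (y(T) = (-1142 + T)*(1160/T + 1) = (-1142 + T)*(1 + 1160/T) = (1 + 1160/T)*(-1142 + T))
-y(g(24, sqrt(-8/5 - 25))) = -(18 + 64 - 1324720/64) = -(18 + 64 - 1324720*1/64) = -(18 + 64 - 82795/4) = -1*(-82467/4) = 82467/4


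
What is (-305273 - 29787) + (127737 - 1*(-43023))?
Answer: -164300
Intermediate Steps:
(-305273 - 29787) + (127737 - 1*(-43023)) = -335060 + (127737 + 43023) = -335060 + 170760 = -164300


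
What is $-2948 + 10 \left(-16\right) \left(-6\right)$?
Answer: $-1988$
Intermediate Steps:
$-2948 + 10 \left(-16\right) \left(-6\right) = -2948 - -960 = -2948 + 960 = -1988$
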